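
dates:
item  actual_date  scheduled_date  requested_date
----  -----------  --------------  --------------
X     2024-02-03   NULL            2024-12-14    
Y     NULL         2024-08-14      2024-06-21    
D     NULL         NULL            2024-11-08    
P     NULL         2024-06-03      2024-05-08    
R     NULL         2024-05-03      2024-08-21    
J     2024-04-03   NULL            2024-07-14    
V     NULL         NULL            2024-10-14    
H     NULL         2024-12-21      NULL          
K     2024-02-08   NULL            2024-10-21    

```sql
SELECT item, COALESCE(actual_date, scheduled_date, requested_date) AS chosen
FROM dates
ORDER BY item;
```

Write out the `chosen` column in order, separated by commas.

item=D: actual_date=NULL, scheduled_date=NULL, requested_date=2024-11-08 → 2024-11-08
item=H: actual_date=NULL, scheduled_date=2024-12-21 → 2024-12-21
item=J: actual_date=2024-04-03 → 2024-04-03
item=K: actual_date=2024-02-08 → 2024-02-08
item=P: actual_date=NULL, scheduled_date=2024-06-03 → 2024-06-03
item=R: actual_date=NULL, scheduled_date=2024-05-03 → 2024-05-03
item=V: actual_date=NULL, scheduled_date=NULL, requested_date=2024-10-14 → 2024-10-14
item=X: actual_date=2024-02-03 → 2024-02-03
item=Y: actual_date=NULL, scheduled_date=2024-08-14 → 2024-08-14

2024-11-08, 2024-12-21, 2024-04-03, 2024-02-08, 2024-06-03, 2024-05-03, 2024-10-14, 2024-02-03, 2024-08-14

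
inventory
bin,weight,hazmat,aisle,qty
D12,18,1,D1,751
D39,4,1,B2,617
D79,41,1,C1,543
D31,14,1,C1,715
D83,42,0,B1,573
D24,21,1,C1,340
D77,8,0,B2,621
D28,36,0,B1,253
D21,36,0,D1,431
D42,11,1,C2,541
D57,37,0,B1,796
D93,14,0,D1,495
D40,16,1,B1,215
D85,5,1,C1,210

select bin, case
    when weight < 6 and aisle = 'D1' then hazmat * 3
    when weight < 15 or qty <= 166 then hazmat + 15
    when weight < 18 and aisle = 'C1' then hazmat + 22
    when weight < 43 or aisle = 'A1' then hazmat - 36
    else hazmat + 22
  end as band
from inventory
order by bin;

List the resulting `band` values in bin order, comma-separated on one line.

-35, -36, -35, -36, 16, 16, -35, 16, -36, 15, -35, -36, 16, 15

bin=D12: weight < 43 or aisle = 'A1' → -35
bin=D21: weight < 43 or aisle = 'A1' → -36
bin=D24: weight < 43 or aisle = 'A1' → -35
bin=D28: weight < 43 or aisle = 'A1' → -36
bin=D31: weight < 15 or qty <= 166 → 16
bin=D39: weight < 15 or qty <= 166 → 16
bin=D40: weight < 43 or aisle = 'A1' → -35
bin=D42: weight < 15 or qty <= 166 → 16
bin=D57: weight < 43 or aisle = 'A1' → -36
bin=D77: weight < 15 or qty <= 166 → 15
bin=D79: weight < 43 or aisle = 'A1' → -35
bin=D83: weight < 43 or aisle = 'A1' → -36
bin=D85: weight < 15 or qty <= 166 → 16
bin=D93: weight < 15 or qty <= 166 → 15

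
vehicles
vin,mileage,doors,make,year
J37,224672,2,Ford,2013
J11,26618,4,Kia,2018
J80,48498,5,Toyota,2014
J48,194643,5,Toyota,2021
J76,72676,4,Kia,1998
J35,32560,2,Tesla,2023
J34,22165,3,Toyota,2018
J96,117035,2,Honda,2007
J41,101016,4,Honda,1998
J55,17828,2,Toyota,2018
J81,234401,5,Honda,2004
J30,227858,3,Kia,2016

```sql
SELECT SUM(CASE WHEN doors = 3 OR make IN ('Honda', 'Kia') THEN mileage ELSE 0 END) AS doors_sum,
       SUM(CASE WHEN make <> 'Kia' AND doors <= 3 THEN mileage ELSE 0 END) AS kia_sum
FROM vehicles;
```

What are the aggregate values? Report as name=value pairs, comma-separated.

[doors_sum: doors = 3 OR make IN ('Honda', 'Kia')]
vin=J37: ✗
vin=J11: ✓ → 26618
vin=J80: ✗
vin=J48: ✗
vin=J76: ✓ → 72676
vin=J35: ✗
vin=J34: ✓ → 22165
vin=J96: ✓ → 117035
vin=J41: ✓ → 101016
vin=J55: ✗
vin=J81: ✓ → 234401
vin=J30: ✓ → 227858
doors_sum = 26618 + 72676 + 22165 + 117035 + 101016 + 234401 + 227858 = 801769
—
[kia_sum: make <> 'Kia' AND doors <= 3]
vin=J37: ✓ → 224672
vin=J11: ✗
vin=J80: ✗
vin=J48: ✗
vin=J76: ✗
vin=J35: ✓ → 32560
vin=J34: ✓ → 22165
vin=J96: ✓ → 117035
vin=J41: ✗
vin=J55: ✓ → 17828
vin=J81: ✗
vin=J30: ✗
kia_sum = 224672 + 32560 + 22165 + 117035 + 17828 = 414260

doors_sum=801769, kia_sum=414260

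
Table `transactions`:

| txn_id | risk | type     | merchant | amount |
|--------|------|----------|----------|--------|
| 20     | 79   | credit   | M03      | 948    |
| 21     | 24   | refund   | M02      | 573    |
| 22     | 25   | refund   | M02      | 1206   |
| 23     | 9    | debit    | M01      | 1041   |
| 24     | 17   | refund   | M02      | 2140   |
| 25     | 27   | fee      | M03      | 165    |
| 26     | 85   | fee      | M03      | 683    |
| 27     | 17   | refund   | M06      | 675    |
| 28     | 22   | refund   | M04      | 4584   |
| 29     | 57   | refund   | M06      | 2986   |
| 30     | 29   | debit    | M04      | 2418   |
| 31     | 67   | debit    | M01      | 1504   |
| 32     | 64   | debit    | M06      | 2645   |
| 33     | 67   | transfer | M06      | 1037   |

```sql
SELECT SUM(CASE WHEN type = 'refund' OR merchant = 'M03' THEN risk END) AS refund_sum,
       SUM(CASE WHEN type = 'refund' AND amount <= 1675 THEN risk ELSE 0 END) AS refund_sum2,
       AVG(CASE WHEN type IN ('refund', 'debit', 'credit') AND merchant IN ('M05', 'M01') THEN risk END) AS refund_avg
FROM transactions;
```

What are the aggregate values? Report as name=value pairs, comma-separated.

[refund_sum: type = 'refund' OR merchant = 'M03']
txn_id=20: ✓ → 79
txn_id=21: ✓ → 24
txn_id=22: ✓ → 25
txn_id=23: ✗
txn_id=24: ✓ → 17
txn_id=25: ✓ → 27
txn_id=26: ✓ → 85
txn_id=27: ✓ → 17
txn_id=28: ✓ → 22
txn_id=29: ✓ → 57
txn_id=30: ✗
txn_id=31: ✗
txn_id=32: ✗
txn_id=33: ✗
refund_sum = 79 + 24 + 25 + 17 + 27 + 85 + 17 + 22 + 57 = 353
—
[refund_sum2: type = 'refund' AND amount <= 1675]
txn_id=20: ✗
txn_id=21: ✓ → 24
txn_id=22: ✓ → 25
txn_id=23: ✗
txn_id=24: ✗
txn_id=25: ✗
txn_id=26: ✗
txn_id=27: ✓ → 17
txn_id=28: ✗
txn_id=29: ✗
txn_id=30: ✗
txn_id=31: ✗
txn_id=32: ✗
txn_id=33: ✗
refund_sum2 = 24 + 25 + 17 = 66
—
[refund_avg: type IN ('refund', 'debit', 'credit') AND merchant IN ('M05', 'M01')]
txn_id=20: ✗
txn_id=21: ✗
txn_id=22: ✗
txn_id=23: ✓ → 9
txn_id=24: ✗
txn_id=25: ✗
txn_id=26: ✗
txn_id=27: ✗
txn_id=28: ✗
txn_id=29: ✗
txn_id=30: ✗
txn_id=31: ✓ → 67
txn_id=32: ✗
txn_id=33: ✗
refund_avg = (9 + 67) / 2 = 38

refund_sum=353, refund_sum2=66, refund_avg=38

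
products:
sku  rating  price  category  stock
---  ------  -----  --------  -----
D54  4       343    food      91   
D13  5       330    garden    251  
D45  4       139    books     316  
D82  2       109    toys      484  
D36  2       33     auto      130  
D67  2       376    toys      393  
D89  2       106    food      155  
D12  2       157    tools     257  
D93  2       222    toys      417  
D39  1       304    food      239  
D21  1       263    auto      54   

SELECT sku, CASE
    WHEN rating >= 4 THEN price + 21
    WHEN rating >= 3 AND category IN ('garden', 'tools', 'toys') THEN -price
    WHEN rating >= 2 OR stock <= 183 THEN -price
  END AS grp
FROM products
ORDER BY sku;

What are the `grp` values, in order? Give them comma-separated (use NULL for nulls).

-157, 351, -263, -33, NULL, 160, 364, -376, -109, -106, -222

sku=D12: rating >= 2 OR stock <= 183 → -157
sku=D13: rating >= 4 → 351
sku=D21: rating >= 2 OR stock <= 183 → -263
sku=D36: rating >= 2 OR stock <= 183 → -33
sku=D39: (no match → NULL) → NULL
sku=D45: rating >= 4 → 160
sku=D54: rating >= 4 → 364
sku=D67: rating >= 2 OR stock <= 183 → -376
sku=D82: rating >= 2 OR stock <= 183 → -109
sku=D89: rating >= 2 OR stock <= 183 → -106
sku=D93: rating >= 2 OR stock <= 183 → -222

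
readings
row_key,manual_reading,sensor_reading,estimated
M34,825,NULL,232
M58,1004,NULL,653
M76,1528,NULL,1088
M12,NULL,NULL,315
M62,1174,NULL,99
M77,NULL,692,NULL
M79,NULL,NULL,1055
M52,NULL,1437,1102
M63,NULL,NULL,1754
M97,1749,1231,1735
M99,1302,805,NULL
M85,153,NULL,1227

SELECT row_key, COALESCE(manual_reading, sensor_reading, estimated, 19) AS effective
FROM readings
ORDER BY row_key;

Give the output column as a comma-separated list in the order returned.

315, 825, 1437, 1004, 1174, 1754, 1528, 692, 1055, 153, 1749, 1302

row_key=M12: manual_reading=NULL, sensor_reading=NULL, estimated=315 → 315
row_key=M34: manual_reading=825 → 825
row_key=M52: manual_reading=NULL, sensor_reading=1437 → 1437
row_key=M58: manual_reading=1004 → 1004
row_key=M62: manual_reading=1174 → 1174
row_key=M63: manual_reading=NULL, sensor_reading=NULL, estimated=1754 → 1754
row_key=M76: manual_reading=1528 → 1528
row_key=M77: manual_reading=NULL, sensor_reading=692 → 692
row_key=M79: manual_reading=NULL, sensor_reading=NULL, estimated=1055 → 1055
row_key=M85: manual_reading=153 → 153
row_key=M97: manual_reading=1749 → 1749
row_key=M99: manual_reading=1302 → 1302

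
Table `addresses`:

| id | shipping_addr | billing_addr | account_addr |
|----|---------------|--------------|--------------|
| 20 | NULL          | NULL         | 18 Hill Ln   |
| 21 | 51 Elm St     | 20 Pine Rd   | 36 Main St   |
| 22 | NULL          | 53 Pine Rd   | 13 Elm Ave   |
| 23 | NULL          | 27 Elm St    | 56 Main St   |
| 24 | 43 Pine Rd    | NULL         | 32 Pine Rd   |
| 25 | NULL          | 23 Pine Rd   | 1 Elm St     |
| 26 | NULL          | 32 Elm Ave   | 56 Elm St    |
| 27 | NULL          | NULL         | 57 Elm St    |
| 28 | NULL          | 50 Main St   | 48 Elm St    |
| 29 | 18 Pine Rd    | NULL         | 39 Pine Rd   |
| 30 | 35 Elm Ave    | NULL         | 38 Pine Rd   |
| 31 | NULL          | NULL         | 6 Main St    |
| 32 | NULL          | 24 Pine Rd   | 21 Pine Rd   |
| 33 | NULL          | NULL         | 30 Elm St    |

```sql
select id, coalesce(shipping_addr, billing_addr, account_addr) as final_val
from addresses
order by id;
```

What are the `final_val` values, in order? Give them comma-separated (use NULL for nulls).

18 Hill Ln, 51 Elm St, 53 Pine Rd, 27 Elm St, 43 Pine Rd, 23 Pine Rd, 32 Elm Ave, 57 Elm St, 50 Main St, 18 Pine Rd, 35 Elm Ave, 6 Main St, 24 Pine Rd, 30 Elm St

id=20: shipping_addr=NULL, billing_addr=NULL, account_addr=18 Hill Ln → 18 Hill Ln
id=21: shipping_addr=51 Elm St → 51 Elm St
id=22: shipping_addr=NULL, billing_addr=53 Pine Rd → 53 Pine Rd
id=23: shipping_addr=NULL, billing_addr=27 Elm St → 27 Elm St
id=24: shipping_addr=43 Pine Rd → 43 Pine Rd
id=25: shipping_addr=NULL, billing_addr=23 Pine Rd → 23 Pine Rd
id=26: shipping_addr=NULL, billing_addr=32 Elm Ave → 32 Elm Ave
id=27: shipping_addr=NULL, billing_addr=NULL, account_addr=57 Elm St → 57 Elm St
id=28: shipping_addr=NULL, billing_addr=50 Main St → 50 Main St
id=29: shipping_addr=18 Pine Rd → 18 Pine Rd
id=30: shipping_addr=35 Elm Ave → 35 Elm Ave
id=31: shipping_addr=NULL, billing_addr=NULL, account_addr=6 Main St → 6 Main St
id=32: shipping_addr=NULL, billing_addr=24 Pine Rd → 24 Pine Rd
id=33: shipping_addr=NULL, billing_addr=NULL, account_addr=30 Elm St → 30 Elm St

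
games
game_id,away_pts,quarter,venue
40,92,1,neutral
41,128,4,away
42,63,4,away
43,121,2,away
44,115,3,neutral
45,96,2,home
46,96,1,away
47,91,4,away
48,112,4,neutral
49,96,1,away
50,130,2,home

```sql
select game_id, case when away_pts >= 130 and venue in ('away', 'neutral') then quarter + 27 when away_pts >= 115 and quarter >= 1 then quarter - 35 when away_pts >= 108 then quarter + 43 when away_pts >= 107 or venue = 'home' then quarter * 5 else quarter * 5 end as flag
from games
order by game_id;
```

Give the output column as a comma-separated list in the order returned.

game_id=40: ELSE → 5
game_id=41: away_pts >= 115 and quarter >= 1 → -31
game_id=42: ELSE → 20
game_id=43: away_pts >= 115 and quarter >= 1 → -33
game_id=44: away_pts >= 115 and quarter >= 1 → -32
game_id=45: away_pts >= 107 or venue = 'home' → 10
game_id=46: ELSE → 5
game_id=47: ELSE → 20
game_id=48: away_pts >= 108 → 47
game_id=49: ELSE → 5
game_id=50: away_pts >= 115 and quarter >= 1 → -33

5, -31, 20, -33, -32, 10, 5, 20, 47, 5, -33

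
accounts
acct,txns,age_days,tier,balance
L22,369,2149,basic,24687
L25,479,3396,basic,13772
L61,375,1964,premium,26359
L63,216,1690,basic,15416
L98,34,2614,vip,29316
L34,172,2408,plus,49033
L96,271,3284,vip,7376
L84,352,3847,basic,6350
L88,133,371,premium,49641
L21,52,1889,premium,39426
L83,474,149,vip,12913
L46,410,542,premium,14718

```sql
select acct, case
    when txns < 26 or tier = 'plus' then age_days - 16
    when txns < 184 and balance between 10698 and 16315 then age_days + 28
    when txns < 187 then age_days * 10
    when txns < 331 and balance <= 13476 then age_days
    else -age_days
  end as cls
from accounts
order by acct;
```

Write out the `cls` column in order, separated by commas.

acct=L21: txns < 187 → 18890
acct=L22: ELSE → -2149
acct=L25: ELSE → -3396
acct=L34: txns < 26 or tier = 'plus' → 2392
acct=L46: ELSE → -542
acct=L61: ELSE → -1964
acct=L63: ELSE → -1690
acct=L83: ELSE → -149
acct=L84: ELSE → -3847
acct=L88: txns < 187 → 3710
acct=L96: txns < 331 and balance <= 13476 → 3284
acct=L98: txns < 187 → 26140

18890, -2149, -3396, 2392, -542, -1964, -1690, -149, -3847, 3710, 3284, 26140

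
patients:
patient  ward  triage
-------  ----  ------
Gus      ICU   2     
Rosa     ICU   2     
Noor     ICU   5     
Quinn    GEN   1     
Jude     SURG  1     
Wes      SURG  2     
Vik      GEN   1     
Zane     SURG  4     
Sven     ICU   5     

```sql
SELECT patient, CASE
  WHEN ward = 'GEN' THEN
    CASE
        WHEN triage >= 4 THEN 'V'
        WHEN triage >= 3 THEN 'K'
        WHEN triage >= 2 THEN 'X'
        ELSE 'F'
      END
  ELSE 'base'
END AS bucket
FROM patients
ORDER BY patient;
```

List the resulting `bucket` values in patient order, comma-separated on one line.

patient=Gus: ward='ICU' → outer ELSE → base
patient=Jude: ward='SURG' → outer ELSE → base
patient=Noor: ward='ICU' → outer ELSE → base
patient=Quinn: ward='GEN' → inner[ELSE] → F
patient=Rosa: ward='ICU' → outer ELSE → base
patient=Sven: ward='ICU' → outer ELSE → base
patient=Vik: ward='GEN' → inner[ELSE] → F
patient=Wes: ward='SURG' → outer ELSE → base
patient=Zane: ward='SURG' → outer ELSE → base

base, base, base, F, base, base, F, base, base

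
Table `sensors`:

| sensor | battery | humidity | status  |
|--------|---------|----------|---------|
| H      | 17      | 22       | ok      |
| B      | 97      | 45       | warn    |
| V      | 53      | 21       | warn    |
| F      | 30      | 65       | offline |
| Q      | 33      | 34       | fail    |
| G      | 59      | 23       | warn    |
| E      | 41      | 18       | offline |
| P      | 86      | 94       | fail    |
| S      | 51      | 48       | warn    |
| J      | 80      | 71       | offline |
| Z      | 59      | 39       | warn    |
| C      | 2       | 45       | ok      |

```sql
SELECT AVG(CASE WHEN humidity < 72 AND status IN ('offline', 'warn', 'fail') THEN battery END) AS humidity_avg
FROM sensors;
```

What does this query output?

sensor=H: ✗
sensor=B: ✓ → 97
sensor=V: ✓ → 53
sensor=F: ✓ → 30
sensor=Q: ✓ → 33
sensor=G: ✓ → 59
sensor=E: ✓ → 41
sensor=P: ✗
sensor=S: ✓ → 51
sensor=J: ✓ → 80
sensor=Z: ✓ → 59
sensor=C: ✗
humidity_avg = (97 + 53 + 30 + 33 + 59 + 41 + 51 + 80 + 59) / 9 = 55.8888888889

55.8888888889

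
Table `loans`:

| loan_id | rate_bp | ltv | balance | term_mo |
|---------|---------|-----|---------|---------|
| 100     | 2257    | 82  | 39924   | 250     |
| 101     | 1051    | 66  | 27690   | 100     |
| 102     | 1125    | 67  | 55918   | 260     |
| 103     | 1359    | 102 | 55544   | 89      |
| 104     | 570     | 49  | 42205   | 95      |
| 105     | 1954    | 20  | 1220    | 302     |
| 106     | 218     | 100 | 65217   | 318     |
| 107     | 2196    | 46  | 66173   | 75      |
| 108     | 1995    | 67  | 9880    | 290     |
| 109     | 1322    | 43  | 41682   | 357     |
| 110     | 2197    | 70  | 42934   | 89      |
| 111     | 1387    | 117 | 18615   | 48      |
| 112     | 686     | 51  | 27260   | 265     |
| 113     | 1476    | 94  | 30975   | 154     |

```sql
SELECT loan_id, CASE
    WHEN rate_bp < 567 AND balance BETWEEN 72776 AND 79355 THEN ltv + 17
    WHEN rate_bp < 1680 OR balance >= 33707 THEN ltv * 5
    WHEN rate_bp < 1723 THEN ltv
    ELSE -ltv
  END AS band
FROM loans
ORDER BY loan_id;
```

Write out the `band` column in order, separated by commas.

410, 330, 335, 510, 245, -20, 500, 230, -67, 215, 350, 585, 255, 470

loan_id=100: rate_bp < 1680 OR balance >= 33707 → 410
loan_id=101: rate_bp < 1680 OR balance >= 33707 → 330
loan_id=102: rate_bp < 1680 OR balance >= 33707 → 335
loan_id=103: rate_bp < 1680 OR balance >= 33707 → 510
loan_id=104: rate_bp < 1680 OR balance >= 33707 → 245
loan_id=105: ELSE → -20
loan_id=106: rate_bp < 1680 OR balance >= 33707 → 500
loan_id=107: rate_bp < 1680 OR balance >= 33707 → 230
loan_id=108: ELSE → -67
loan_id=109: rate_bp < 1680 OR balance >= 33707 → 215
loan_id=110: rate_bp < 1680 OR balance >= 33707 → 350
loan_id=111: rate_bp < 1680 OR balance >= 33707 → 585
loan_id=112: rate_bp < 1680 OR balance >= 33707 → 255
loan_id=113: rate_bp < 1680 OR balance >= 33707 → 470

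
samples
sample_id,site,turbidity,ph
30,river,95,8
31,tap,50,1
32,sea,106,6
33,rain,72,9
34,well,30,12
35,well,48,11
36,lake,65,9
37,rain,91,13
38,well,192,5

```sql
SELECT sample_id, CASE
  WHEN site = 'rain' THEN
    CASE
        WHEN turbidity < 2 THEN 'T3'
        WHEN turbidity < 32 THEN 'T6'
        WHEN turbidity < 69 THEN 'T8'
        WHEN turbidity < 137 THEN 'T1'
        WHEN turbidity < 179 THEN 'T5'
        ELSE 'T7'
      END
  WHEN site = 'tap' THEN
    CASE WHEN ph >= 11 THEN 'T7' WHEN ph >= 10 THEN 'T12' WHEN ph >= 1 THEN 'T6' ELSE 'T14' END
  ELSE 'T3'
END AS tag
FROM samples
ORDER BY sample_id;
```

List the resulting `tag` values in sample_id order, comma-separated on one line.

T3, T6, T3, T1, T3, T3, T3, T1, T3

sample_id=30: site='river' → outer ELSE → T3
sample_id=31: site='tap' → inner[ph >= 1] → T6
sample_id=32: site='sea' → outer ELSE → T3
sample_id=33: site='rain' → inner[turbidity < 137] → T1
sample_id=34: site='well' → outer ELSE → T3
sample_id=35: site='well' → outer ELSE → T3
sample_id=36: site='lake' → outer ELSE → T3
sample_id=37: site='rain' → inner[turbidity < 137] → T1
sample_id=38: site='well' → outer ELSE → T3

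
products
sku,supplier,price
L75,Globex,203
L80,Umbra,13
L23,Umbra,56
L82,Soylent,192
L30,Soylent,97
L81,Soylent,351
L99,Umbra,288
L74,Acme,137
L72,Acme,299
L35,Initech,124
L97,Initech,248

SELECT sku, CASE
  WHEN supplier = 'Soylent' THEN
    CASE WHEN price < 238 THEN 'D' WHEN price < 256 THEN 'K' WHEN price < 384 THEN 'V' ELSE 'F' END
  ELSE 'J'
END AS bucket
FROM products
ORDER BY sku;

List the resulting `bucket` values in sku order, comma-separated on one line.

sku=L23: supplier='Umbra' → outer ELSE → J
sku=L30: supplier='Soylent' → inner[price < 238] → D
sku=L35: supplier='Initech' → outer ELSE → J
sku=L72: supplier='Acme' → outer ELSE → J
sku=L74: supplier='Acme' → outer ELSE → J
sku=L75: supplier='Globex' → outer ELSE → J
sku=L80: supplier='Umbra' → outer ELSE → J
sku=L81: supplier='Soylent' → inner[price < 384] → V
sku=L82: supplier='Soylent' → inner[price < 238] → D
sku=L97: supplier='Initech' → outer ELSE → J
sku=L99: supplier='Umbra' → outer ELSE → J

J, D, J, J, J, J, J, V, D, J, J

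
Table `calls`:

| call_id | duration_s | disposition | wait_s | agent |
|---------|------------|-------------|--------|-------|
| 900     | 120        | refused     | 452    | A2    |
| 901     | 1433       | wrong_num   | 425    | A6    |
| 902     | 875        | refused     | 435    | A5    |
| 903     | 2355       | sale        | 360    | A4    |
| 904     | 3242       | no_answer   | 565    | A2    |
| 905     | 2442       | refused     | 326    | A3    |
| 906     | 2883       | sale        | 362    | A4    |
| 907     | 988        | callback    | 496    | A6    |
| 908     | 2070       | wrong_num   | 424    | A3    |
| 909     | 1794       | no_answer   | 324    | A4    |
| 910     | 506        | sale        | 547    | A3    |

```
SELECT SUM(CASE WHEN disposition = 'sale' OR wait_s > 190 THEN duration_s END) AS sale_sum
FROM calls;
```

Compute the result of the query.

call_id=900: ✓ → 120
call_id=901: ✓ → 1433
call_id=902: ✓ → 875
call_id=903: ✓ → 2355
call_id=904: ✓ → 3242
call_id=905: ✓ → 2442
call_id=906: ✓ → 2883
call_id=907: ✓ → 988
call_id=908: ✓ → 2070
call_id=909: ✓ → 1794
call_id=910: ✓ → 506
sale_sum = 120 + 1433 + 875 + 2355 + 3242 + 2442 + 2883 + 988 + 2070 + 1794 + 506 = 18708

18708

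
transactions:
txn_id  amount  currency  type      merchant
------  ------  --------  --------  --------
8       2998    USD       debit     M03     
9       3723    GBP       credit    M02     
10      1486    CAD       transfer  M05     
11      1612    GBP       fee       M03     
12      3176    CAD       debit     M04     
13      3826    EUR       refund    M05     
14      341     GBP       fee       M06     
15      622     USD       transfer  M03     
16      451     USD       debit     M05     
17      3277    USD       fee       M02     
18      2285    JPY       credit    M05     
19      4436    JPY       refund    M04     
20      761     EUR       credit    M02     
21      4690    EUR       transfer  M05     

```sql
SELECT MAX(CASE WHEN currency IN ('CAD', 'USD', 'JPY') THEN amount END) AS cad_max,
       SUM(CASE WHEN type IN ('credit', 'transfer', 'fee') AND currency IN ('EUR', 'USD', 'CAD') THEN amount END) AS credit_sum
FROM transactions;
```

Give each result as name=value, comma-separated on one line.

[cad_max: currency IN ('CAD', 'USD', 'JPY')]
txn_id=8: ✓ → 2998
txn_id=9: ✗
txn_id=10: ✓ → 1486
txn_id=11: ✗
txn_id=12: ✓ → 3176
txn_id=13: ✗
txn_id=14: ✗
txn_id=15: ✓ → 622
txn_id=16: ✓ → 451
txn_id=17: ✓ → 3277
txn_id=18: ✓ → 2285
txn_id=19: ✓ → 4436
txn_id=20: ✗
txn_id=21: ✗
cad_max = MAX(2998, 1486, 3176, 622, 451, 3277, 2285, 4436) = 4436
—
[credit_sum: type IN ('credit', 'transfer', 'fee') AND currency IN ('EUR', 'USD', 'CAD')]
txn_id=8: ✗
txn_id=9: ✗
txn_id=10: ✓ → 1486
txn_id=11: ✗
txn_id=12: ✗
txn_id=13: ✗
txn_id=14: ✗
txn_id=15: ✓ → 622
txn_id=16: ✗
txn_id=17: ✓ → 3277
txn_id=18: ✗
txn_id=19: ✗
txn_id=20: ✓ → 761
txn_id=21: ✓ → 4690
credit_sum = 1486 + 622 + 3277 + 761 + 4690 = 10836

cad_max=4436, credit_sum=10836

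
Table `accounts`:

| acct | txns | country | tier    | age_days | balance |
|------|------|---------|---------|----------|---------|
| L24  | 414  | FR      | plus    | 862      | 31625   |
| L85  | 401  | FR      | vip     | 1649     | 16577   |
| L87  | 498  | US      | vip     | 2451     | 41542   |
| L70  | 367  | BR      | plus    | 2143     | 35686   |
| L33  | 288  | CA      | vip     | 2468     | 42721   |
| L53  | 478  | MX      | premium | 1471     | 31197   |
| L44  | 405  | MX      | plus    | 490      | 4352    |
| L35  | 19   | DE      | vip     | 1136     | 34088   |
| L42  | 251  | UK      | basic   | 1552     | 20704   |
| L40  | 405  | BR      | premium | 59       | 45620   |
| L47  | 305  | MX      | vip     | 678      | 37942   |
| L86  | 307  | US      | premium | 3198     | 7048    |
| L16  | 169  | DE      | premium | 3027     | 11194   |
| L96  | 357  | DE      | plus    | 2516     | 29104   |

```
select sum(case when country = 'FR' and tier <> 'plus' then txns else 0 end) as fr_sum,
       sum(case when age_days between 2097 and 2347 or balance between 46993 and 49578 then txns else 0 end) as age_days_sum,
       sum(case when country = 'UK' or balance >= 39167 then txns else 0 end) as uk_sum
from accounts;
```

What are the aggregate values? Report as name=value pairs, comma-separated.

fr_sum=401, age_days_sum=367, uk_sum=1442

[fr_sum: country = 'FR' and tier <> 'plus']
acct=L24: ✗
acct=L85: ✓ → 401
acct=L87: ✗
acct=L70: ✗
acct=L33: ✗
acct=L53: ✗
acct=L44: ✗
acct=L35: ✗
acct=L42: ✗
acct=L40: ✗
acct=L47: ✗
acct=L86: ✗
acct=L16: ✗
acct=L96: ✗
fr_sum = 401
—
[age_days_sum: age_days between 2097 and 2347 or balance between 46993 and 49578]
acct=L24: ✗
acct=L85: ✗
acct=L87: ✗
acct=L70: ✓ → 367
acct=L33: ✗
acct=L53: ✗
acct=L44: ✗
acct=L35: ✗
acct=L42: ✗
acct=L40: ✗
acct=L47: ✗
acct=L86: ✗
acct=L16: ✗
acct=L96: ✗
age_days_sum = 367
—
[uk_sum: country = 'UK' or balance >= 39167]
acct=L24: ✗
acct=L85: ✗
acct=L87: ✓ → 498
acct=L70: ✗
acct=L33: ✓ → 288
acct=L53: ✗
acct=L44: ✗
acct=L35: ✗
acct=L42: ✓ → 251
acct=L40: ✓ → 405
acct=L47: ✗
acct=L86: ✗
acct=L16: ✗
acct=L96: ✗
uk_sum = 498 + 288 + 251 + 405 = 1442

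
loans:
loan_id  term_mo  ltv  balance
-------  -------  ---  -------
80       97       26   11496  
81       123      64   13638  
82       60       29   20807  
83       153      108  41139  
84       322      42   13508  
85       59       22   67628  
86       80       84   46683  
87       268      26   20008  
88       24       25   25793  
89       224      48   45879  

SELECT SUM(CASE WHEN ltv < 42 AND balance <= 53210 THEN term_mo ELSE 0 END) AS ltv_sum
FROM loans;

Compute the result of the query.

449

loan_id=80: ✓ → 97
loan_id=81: ✗
loan_id=82: ✓ → 60
loan_id=83: ✗
loan_id=84: ✗
loan_id=85: ✗
loan_id=86: ✗
loan_id=87: ✓ → 268
loan_id=88: ✓ → 24
loan_id=89: ✗
ltv_sum = 97 + 60 + 268 + 24 = 449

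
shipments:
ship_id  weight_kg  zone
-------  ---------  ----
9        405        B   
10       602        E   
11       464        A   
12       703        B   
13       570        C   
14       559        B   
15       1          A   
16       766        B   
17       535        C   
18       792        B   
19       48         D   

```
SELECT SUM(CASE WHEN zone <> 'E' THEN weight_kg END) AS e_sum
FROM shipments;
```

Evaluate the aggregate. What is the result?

ship_id=9: ✓ → 405
ship_id=10: ✗
ship_id=11: ✓ → 464
ship_id=12: ✓ → 703
ship_id=13: ✓ → 570
ship_id=14: ✓ → 559
ship_id=15: ✓ → 1
ship_id=16: ✓ → 766
ship_id=17: ✓ → 535
ship_id=18: ✓ → 792
ship_id=19: ✓ → 48
e_sum = 405 + 464 + 703 + 570 + 559 + 1 + 766 + 535 + 792 + 48 = 4843

4843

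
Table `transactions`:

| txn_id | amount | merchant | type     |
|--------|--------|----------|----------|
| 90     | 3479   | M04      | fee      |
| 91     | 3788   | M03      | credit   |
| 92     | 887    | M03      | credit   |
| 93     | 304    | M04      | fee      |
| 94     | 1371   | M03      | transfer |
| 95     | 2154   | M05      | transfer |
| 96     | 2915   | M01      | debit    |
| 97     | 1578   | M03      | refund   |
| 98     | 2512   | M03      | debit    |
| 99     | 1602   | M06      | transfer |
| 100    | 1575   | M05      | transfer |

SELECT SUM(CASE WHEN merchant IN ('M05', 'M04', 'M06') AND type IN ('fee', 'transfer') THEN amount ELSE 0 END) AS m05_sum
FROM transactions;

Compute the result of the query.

txn_id=90: ✓ → 3479
txn_id=91: ✗
txn_id=92: ✗
txn_id=93: ✓ → 304
txn_id=94: ✗
txn_id=95: ✓ → 2154
txn_id=96: ✗
txn_id=97: ✗
txn_id=98: ✗
txn_id=99: ✓ → 1602
txn_id=100: ✓ → 1575
m05_sum = 3479 + 304 + 2154 + 1602 + 1575 = 9114

9114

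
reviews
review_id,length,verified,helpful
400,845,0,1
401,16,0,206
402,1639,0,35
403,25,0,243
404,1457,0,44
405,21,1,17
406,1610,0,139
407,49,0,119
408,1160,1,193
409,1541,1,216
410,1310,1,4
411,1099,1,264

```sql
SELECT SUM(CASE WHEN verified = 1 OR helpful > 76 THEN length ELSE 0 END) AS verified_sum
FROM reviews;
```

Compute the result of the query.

review_id=400: ✗
review_id=401: ✓ → 16
review_id=402: ✗
review_id=403: ✓ → 25
review_id=404: ✗
review_id=405: ✓ → 21
review_id=406: ✓ → 1610
review_id=407: ✓ → 49
review_id=408: ✓ → 1160
review_id=409: ✓ → 1541
review_id=410: ✓ → 1310
review_id=411: ✓ → 1099
verified_sum = 16 + 25 + 21 + 1610 + 49 + 1160 + 1541 + 1310 + 1099 = 6831

6831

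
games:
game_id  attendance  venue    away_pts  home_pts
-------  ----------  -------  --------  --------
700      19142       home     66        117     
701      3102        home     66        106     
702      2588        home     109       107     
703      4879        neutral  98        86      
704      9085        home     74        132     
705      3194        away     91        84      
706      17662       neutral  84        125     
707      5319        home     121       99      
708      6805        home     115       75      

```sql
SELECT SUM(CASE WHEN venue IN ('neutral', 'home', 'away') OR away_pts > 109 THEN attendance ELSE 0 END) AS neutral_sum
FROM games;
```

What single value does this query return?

71776

game_id=700: ✓ → 19142
game_id=701: ✓ → 3102
game_id=702: ✓ → 2588
game_id=703: ✓ → 4879
game_id=704: ✓ → 9085
game_id=705: ✓ → 3194
game_id=706: ✓ → 17662
game_id=707: ✓ → 5319
game_id=708: ✓ → 6805
neutral_sum = 19142 + 3102 + 2588 + 4879 + 9085 + 3194 + 17662 + 5319 + 6805 = 71776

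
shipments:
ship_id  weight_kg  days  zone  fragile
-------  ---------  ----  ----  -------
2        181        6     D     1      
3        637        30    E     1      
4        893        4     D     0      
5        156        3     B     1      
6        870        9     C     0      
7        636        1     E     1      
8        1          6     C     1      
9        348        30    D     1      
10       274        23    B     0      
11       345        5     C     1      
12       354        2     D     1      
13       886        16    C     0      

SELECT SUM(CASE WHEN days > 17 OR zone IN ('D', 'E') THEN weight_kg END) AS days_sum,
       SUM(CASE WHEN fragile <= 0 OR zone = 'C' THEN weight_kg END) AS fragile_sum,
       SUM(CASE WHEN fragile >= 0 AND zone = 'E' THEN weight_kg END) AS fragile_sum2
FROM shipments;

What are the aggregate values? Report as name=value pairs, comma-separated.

days_sum=3323, fragile_sum=3269, fragile_sum2=1273

[days_sum: days > 17 OR zone IN ('D', 'E')]
ship_id=2: ✓ → 181
ship_id=3: ✓ → 637
ship_id=4: ✓ → 893
ship_id=5: ✗
ship_id=6: ✗
ship_id=7: ✓ → 636
ship_id=8: ✗
ship_id=9: ✓ → 348
ship_id=10: ✓ → 274
ship_id=11: ✗
ship_id=12: ✓ → 354
ship_id=13: ✗
days_sum = 181 + 637 + 893 + 636 + 348 + 274 + 354 = 3323
—
[fragile_sum: fragile <= 0 OR zone = 'C']
ship_id=2: ✗
ship_id=3: ✗
ship_id=4: ✓ → 893
ship_id=5: ✗
ship_id=6: ✓ → 870
ship_id=7: ✗
ship_id=8: ✓ → 1
ship_id=9: ✗
ship_id=10: ✓ → 274
ship_id=11: ✓ → 345
ship_id=12: ✗
ship_id=13: ✓ → 886
fragile_sum = 893 + 870 + 1 + 274 + 345 + 886 = 3269
—
[fragile_sum2: fragile >= 0 AND zone = 'E']
ship_id=2: ✗
ship_id=3: ✓ → 637
ship_id=4: ✗
ship_id=5: ✗
ship_id=6: ✗
ship_id=7: ✓ → 636
ship_id=8: ✗
ship_id=9: ✗
ship_id=10: ✗
ship_id=11: ✗
ship_id=12: ✗
ship_id=13: ✗
fragile_sum2 = 637 + 636 = 1273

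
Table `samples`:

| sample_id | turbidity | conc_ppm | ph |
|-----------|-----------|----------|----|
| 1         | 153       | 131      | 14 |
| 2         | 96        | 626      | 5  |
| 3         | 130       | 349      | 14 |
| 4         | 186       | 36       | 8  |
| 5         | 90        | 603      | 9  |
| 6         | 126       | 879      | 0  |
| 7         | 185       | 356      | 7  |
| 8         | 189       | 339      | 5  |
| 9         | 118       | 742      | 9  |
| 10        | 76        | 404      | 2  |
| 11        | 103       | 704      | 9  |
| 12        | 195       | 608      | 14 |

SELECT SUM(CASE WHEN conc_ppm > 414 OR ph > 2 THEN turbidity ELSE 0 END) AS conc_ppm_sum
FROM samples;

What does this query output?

1571

sample_id=1: ✓ → 153
sample_id=2: ✓ → 96
sample_id=3: ✓ → 130
sample_id=4: ✓ → 186
sample_id=5: ✓ → 90
sample_id=6: ✓ → 126
sample_id=7: ✓ → 185
sample_id=8: ✓ → 189
sample_id=9: ✓ → 118
sample_id=10: ✗
sample_id=11: ✓ → 103
sample_id=12: ✓ → 195
conc_ppm_sum = 153 + 96 + 130 + 186 + 90 + 126 + 185 + 189 + 118 + 103 + 195 = 1571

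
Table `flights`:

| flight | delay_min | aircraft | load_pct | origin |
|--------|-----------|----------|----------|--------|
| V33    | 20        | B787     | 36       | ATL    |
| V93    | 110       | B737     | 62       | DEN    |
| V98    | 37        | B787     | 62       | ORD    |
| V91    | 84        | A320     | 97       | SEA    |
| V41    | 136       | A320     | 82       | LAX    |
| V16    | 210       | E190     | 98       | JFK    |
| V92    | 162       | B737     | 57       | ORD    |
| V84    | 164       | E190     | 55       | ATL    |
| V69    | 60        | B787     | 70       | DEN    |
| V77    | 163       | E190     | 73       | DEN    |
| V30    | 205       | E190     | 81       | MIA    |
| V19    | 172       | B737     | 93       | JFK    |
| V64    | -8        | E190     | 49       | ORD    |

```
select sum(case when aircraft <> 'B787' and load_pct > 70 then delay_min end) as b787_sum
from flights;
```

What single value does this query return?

flight=V33: ✗
flight=V93: ✗
flight=V98: ✗
flight=V91: ✓ → 84
flight=V41: ✓ → 136
flight=V16: ✓ → 210
flight=V92: ✗
flight=V84: ✗
flight=V69: ✗
flight=V77: ✓ → 163
flight=V30: ✓ → 205
flight=V19: ✓ → 172
flight=V64: ✗
b787_sum = 84 + 136 + 210 + 163 + 205 + 172 = 970

970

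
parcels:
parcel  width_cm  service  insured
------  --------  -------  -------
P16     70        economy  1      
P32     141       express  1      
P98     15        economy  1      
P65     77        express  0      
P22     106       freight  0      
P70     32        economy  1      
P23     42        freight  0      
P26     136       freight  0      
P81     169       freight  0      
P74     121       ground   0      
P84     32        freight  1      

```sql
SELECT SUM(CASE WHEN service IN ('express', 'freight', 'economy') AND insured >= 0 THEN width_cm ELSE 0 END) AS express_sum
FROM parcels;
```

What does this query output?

820

parcel=P16: ✓ → 70
parcel=P32: ✓ → 141
parcel=P98: ✓ → 15
parcel=P65: ✓ → 77
parcel=P22: ✓ → 106
parcel=P70: ✓ → 32
parcel=P23: ✓ → 42
parcel=P26: ✓ → 136
parcel=P81: ✓ → 169
parcel=P74: ✗
parcel=P84: ✓ → 32
express_sum = 70 + 141 + 15 + 77 + 106 + 32 + 42 + 136 + 169 + 32 = 820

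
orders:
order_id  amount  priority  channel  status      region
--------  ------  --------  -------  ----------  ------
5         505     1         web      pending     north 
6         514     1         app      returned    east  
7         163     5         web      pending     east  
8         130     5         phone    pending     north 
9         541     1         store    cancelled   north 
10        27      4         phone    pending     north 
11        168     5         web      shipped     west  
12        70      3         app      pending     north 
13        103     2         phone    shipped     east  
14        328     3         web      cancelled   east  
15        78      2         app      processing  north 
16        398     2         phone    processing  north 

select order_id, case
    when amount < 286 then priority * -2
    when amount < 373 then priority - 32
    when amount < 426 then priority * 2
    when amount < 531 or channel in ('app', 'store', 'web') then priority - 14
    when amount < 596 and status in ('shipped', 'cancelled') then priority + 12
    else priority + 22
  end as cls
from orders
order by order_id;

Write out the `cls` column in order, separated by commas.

-13, -13, -10, -10, -13, -8, -10, -6, -4, -29, -4, 4

order_id=5: amount < 531 or channel in ('app', 'store', 'web') → -13
order_id=6: amount < 531 or channel in ('app', 'store', 'web') → -13
order_id=7: amount < 286 → -10
order_id=8: amount < 286 → -10
order_id=9: amount < 531 or channel in ('app', 'store', 'web') → -13
order_id=10: amount < 286 → -8
order_id=11: amount < 286 → -10
order_id=12: amount < 286 → -6
order_id=13: amount < 286 → -4
order_id=14: amount < 373 → -29
order_id=15: amount < 286 → -4
order_id=16: amount < 426 → 4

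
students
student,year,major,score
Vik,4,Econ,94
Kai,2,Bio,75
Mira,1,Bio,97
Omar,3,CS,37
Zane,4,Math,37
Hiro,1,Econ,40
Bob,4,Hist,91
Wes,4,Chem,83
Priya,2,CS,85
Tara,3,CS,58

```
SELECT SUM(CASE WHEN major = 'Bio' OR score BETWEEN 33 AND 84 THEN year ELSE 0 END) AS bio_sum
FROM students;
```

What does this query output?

18

student=Vik: ✗
student=Kai: ✓ → 2
student=Mira: ✓ → 1
student=Omar: ✓ → 3
student=Zane: ✓ → 4
student=Hiro: ✓ → 1
student=Bob: ✗
student=Wes: ✓ → 4
student=Priya: ✗
student=Tara: ✓ → 3
bio_sum = 2 + 1 + 3 + 4 + 1 + 4 + 3 = 18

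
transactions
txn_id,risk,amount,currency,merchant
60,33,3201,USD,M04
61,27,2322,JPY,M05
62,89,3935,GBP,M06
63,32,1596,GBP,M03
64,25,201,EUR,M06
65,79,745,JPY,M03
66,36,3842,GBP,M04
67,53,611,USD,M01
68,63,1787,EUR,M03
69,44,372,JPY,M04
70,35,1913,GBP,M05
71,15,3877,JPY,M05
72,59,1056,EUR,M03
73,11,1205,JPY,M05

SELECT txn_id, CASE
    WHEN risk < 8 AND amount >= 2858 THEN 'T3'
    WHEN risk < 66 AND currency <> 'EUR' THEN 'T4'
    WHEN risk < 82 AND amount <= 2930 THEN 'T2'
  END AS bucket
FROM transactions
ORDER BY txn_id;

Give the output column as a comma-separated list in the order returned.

T4, T4, NULL, T4, T2, T2, T4, T4, T2, T4, T4, T4, T2, T4

txn_id=60: risk < 66 AND currency <> 'EUR' → T4
txn_id=61: risk < 66 AND currency <> 'EUR' → T4
txn_id=62: (no match → NULL) → NULL
txn_id=63: risk < 66 AND currency <> 'EUR' → T4
txn_id=64: risk < 82 AND amount <= 2930 → T2
txn_id=65: risk < 82 AND amount <= 2930 → T2
txn_id=66: risk < 66 AND currency <> 'EUR' → T4
txn_id=67: risk < 66 AND currency <> 'EUR' → T4
txn_id=68: risk < 82 AND amount <= 2930 → T2
txn_id=69: risk < 66 AND currency <> 'EUR' → T4
txn_id=70: risk < 66 AND currency <> 'EUR' → T4
txn_id=71: risk < 66 AND currency <> 'EUR' → T4
txn_id=72: risk < 82 AND amount <= 2930 → T2
txn_id=73: risk < 66 AND currency <> 'EUR' → T4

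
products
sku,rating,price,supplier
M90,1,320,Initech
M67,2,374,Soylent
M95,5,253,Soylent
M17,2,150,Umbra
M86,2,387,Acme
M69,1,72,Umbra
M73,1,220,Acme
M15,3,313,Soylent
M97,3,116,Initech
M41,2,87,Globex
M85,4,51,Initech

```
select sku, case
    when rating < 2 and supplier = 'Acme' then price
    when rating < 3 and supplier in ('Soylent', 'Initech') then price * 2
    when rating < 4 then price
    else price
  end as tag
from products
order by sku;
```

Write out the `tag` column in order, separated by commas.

313, 150, 87, 748, 72, 220, 51, 387, 640, 253, 116

sku=M15: rating < 4 → 313
sku=M17: rating < 4 → 150
sku=M41: rating < 4 → 87
sku=M67: rating < 3 and supplier in ('Soylent', 'Initech') → 748
sku=M69: rating < 4 → 72
sku=M73: rating < 2 and supplier = 'Acme' → 220
sku=M85: ELSE → 51
sku=M86: rating < 4 → 387
sku=M90: rating < 3 and supplier in ('Soylent', 'Initech') → 640
sku=M95: ELSE → 253
sku=M97: rating < 4 → 116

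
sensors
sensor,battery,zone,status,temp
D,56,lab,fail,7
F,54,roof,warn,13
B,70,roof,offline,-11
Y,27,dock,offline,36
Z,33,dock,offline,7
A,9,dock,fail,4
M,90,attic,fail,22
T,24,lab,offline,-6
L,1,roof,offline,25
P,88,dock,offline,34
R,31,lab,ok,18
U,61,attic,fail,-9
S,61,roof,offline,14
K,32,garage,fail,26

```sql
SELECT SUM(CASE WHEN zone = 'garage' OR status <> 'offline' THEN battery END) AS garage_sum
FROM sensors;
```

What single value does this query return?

sensor=D: ✓ → 56
sensor=F: ✓ → 54
sensor=B: ✗
sensor=Y: ✗
sensor=Z: ✗
sensor=A: ✓ → 9
sensor=M: ✓ → 90
sensor=T: ✗
sensor=L: ✗
sensor=P: ✗
sensor=R: ✓ → 31
sensor=U: ✓ → 61
sensor=S: ✗
sensor=K: ✓ → 32
garage_sum = 56 + 54 + 9 + 90 + 31 + 61 + 32 = 333

333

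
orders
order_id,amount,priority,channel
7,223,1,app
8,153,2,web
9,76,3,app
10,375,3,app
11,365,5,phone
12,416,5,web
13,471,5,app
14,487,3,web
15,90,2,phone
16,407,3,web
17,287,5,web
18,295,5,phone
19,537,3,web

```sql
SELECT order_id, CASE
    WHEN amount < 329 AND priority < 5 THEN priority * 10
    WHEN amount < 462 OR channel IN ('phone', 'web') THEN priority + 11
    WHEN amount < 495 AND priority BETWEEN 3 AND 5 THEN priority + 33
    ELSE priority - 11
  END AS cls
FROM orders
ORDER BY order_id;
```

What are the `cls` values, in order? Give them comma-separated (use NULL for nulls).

10, 20, 30, 14, 16, 16, 38, 14, 20, 14, 16, 16, 14

order_id=7: amount < 329 AND priority < 5 → 10
order_id=8: amount < 329 AND priority < 5 → 20
order_id=9: amount < 329 AND priority < 5 → 30
order_id=10: amount < 462 OR channel IN ('phone', 'web') → 14
order_id=11: amount < 462 OR channel IN ('phone', 'web') → 16
order_id=12: amount < 462 OR channel IN ('phone', 'web') → 16
order_id=13: amount < 495 AND priority BETWEEN 3 AND 5 → 38
order_id=14: amount < 462 OR channel IN ('phone', 'web') → 14
order_id=15: amount < 329 AND priority < 5 → 20
order_id=16: amount < 462 OR channel IN ('phone', 'web') → 14
order_id=17: amount < 462 OR channel IN ('phone', 'web') → 16
order_id=18: amount < 462 OR channel IN ('phone', 'web') → 16
order_id=19: amount < 462 OR channel IN ('phone', 'web') → 14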